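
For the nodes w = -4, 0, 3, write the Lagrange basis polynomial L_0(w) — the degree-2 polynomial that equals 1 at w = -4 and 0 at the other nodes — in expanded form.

L_0(w) = w(w - 3) / [(-4)·(-7)]
       = (w^2 - 3w) / (28)

L_0(w) = (1/28)w^2 - (3/28)w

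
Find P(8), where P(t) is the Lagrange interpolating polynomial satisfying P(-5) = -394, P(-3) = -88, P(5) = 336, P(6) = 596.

1452

Evaluate each Lagrange basis at t = 8:
L_0(8) = (11)·(3)·(2)/[(-2)·(-10)·(-11)] = -3/10
L_1(8) = (13)·(3)·(2)/[(2)·(-8)·(-9)] = 13/24
L_2(8) = (13)·(11)·(2)/[(10)·(8)·(-1)] = -143/40
L_3(8) = (13)·(11)·(3)/[(11)·(9)·(1)] = 13/3
Sum: (-394)·(-3/10) + (-88)·(13/24) + 336·(-143/40) + 596·(13/3) = 1452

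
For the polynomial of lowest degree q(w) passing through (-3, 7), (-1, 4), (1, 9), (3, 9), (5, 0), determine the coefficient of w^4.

The leading coefficient equals the top divided difference q[-3,-1,1,3,5].
q[-3,-1] = (4 - 7) / (-1 - (-3)) = -3/2
q[-1,1] = (9 - 4) / (1 - (-1)) = 5/2
q[1,3] = (9 - 9) / (3 - 1) = 0
q[3,5] = (0 - 9) / (5 - 3) = -9/2
q[-3,-1,1] = (5/2 - (-3/2)) / (1 - (-3)) = 1
q[-1,1,3] = (0 - 5/2) / (3 - (-1)) = -5/8
q[1,3,5] = (-9/2 - 0) / (5 - 1) = -9/8
q[-3,-1,1,3] = (-5/8 - 1) / (3 - (-3)) = -13/48
q[-1,1,3,5] = (-9/8 - (-5/8)) / (5 - (-1)) = -1/12
q[-3,-1,1,3,5] = (-1/12 - (-13/48)) / (5 - (-3)) = 3/128

3/128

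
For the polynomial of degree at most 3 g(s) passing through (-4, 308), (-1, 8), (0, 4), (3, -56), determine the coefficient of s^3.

-4

L_0(s) = (s + 1)s(s - 3) / [-84] = -(1/84)s^3 + (1/42)s^2 + (1/28)s
L_1(s) = (s + 4)s(s - 3) / [12] = (1/12)s^3 + (1/12)s^2 - s
L_2(s) = (s + 4)(s + 1)(s - 3) / [-12] = -(1/12)s^3 - (1/6)s^2 + (11/12)s + 1
L_3(s) = (s + 4)(s + 1)s / [84] = (1/84)s^3 + (5/84)s^2 + (1/21)s
g(s) = 308·L_0 + 8·L_1 + 4·L_2 + (-56)·L_3
Only the coefficient of s^3 is needed; take it from each L_i and combine:
308·(-1/84) + 8·(1/12) + 4·(-1/12) + (-56)·(1/84) = -4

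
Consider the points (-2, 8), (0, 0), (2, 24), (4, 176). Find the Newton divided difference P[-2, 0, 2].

4

P[-2,0] = (0 - 8) / (0 - (-2)) = -4
P[0,2] = (24 - 0) / (2 - 0) = 12
P[-2,0,2] = (12 - (-4)) / (2 - (-2)) = 4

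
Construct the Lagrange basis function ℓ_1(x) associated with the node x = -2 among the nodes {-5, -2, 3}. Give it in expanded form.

ℓ_1(x) = (x + 5)(x - 3) / [(3)·(-5)]
       = (x^2 + 2x - 15) / (-15)

ℓ_1(x) = -(1/15)x^2 - (2/15)x + 1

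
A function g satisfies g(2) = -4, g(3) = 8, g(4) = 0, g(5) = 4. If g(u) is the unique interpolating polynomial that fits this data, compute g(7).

176

L_0(7) = (4)·(3)·(2)/[(-1)·(-2)·(-3)] = -4
L_1(7) = (5)·(3)·(2)/[(1)·(-1)·(-2)] = 15
L_2(7) = (5)·(4)·(2)/[(2)·(1)·(-1)] = -20
L_3(7) = (5)·(4)·(3)/[(3)·(2)·(1)] = 10
Sum: (-4)·(-4) + 8·(15) + 0 + 4·(10) = 176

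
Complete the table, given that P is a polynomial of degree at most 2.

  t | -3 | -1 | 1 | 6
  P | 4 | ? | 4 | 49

0

The 3 known values determine P uniquely (degree ≤ 2).
Evaluate each Lagrange basis at t = -1:
L_0(-1) = (-2)·(-7)/[(-4)·(-9)] = 7/18
L_1(-1) = (2)·(-7)/[(4)·(-5)] = 7/10
L_2(-1) = (2)·(-2)/[(9)·(5)] = -4/45
Sum: 4·(7/18) + 4·(7/10) + 49·(-4/45) = 0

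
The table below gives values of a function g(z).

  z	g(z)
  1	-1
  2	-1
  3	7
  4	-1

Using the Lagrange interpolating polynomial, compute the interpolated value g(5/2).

7/2

Evaluate each Lagrange basis at z = 5/2:
L_0(5/2) = (1/2)·(-1/2)·(-3/2)/[(-1)·(-2)·(-3)] = -1/16
L_1(5/2) = (3/2)·(-1/2)·(-3/2)/[(1)·(-1)·(-2)] = 9/16
L_2(5/2) = (3/2)·(1/2)·(-3/2)/[(2)·(1)·(-1)] = 9/16
L_3(5/2) = (3/2)·(1/2)·(-1/2)/[(3)·(2)·(1)] = -1/16
Sum: (-1)·(-1/16) + (-1)·(9/16) + 7·(9/16) + (-1)·(-1/16) = 7/2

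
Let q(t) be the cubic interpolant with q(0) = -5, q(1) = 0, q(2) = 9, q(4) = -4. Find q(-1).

19/4

Using Newton's divided-difference form:
q[0,1] = (0 - (-5)) / (1 - 0) = 5
q[1,2] = (9 - 0) / (2 - 1) = 9
q[2,4] = (-4 - 9) / (4 - 2) = -13/2
q[0,1,2] = (9 - 5) / (2 - 0) = 2
q[1,2,4] = (-13/2 - 9) / (4 - 1) = -31/6
q[0,1,2,4] = (-31/6 - 2) / (4 - 0) = -43/24
q(-1) = -5 + 5·(-1) + 2·(-1)·(-2) + (-43/24)·(-1)·(-2)·(-3) = 19/4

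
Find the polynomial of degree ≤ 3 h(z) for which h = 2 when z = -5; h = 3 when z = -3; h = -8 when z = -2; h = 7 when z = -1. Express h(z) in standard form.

h(z) = (101/24)z^3 + (153/4)z^2 + (2407/24)z + 293/4

Newton's divided differences:
h[-5,-3] = (3 - 2) / (-3 - (-5)) = 1/2
h[-3,-2] = (-8 - 3) / (-2 - (-3)) = -11
h[-2,-1] = (7 - (-8)) / (-1 - (-2)) = 15
h[-5,-3,-2] = (-11 - 1/2) / (-2 - (-5)) = -23/6
h[-3,-2,-1] = (15 - (-11)) / (-1 - (-3)) = 13
h[-5,-3,-2,-1] = (13 - (-23/6)) / (-1 - (-5)) = 101/24
h(z) = 2 + (1/2)·(z + 5) + (-23/6)·(z + 5)(z + 3) + (101/24)·(z + 5)(z + 3)(z + 2)
Expanding: h(z) = (101/24)z^3 + (153/4)z^2 + (2407/24)z + 293/4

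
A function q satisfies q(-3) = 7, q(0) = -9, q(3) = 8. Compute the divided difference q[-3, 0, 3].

11/6

q[-3,0] = (-9 - 7) / (0 - (-3)) = -16/3
q[0,3] = (8 - (-9)) / (3 - 0) = 17/3
q[-3,0,3] = (17/3 - (-16/3)) / (3 - (-3)) = 11/6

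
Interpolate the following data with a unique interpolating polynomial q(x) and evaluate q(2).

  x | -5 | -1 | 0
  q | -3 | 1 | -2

Using Newton's divided-difference form:
q[-5,-1] = (1 - (-3)) / (-1 - (-5)) = 1
q[-1,0] = (-2 - 1) / (0 - (-1)) = -3
q[-5,-1,0] = (-3 - 1) / (0 - (-5)) = -4/5
q(2) = -3 + 1·(7) + (-4/5)·(7)·(3) = -64/5

-64/5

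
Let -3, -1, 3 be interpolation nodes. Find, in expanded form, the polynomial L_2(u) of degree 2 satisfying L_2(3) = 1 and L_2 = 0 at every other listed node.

L_2(u) = (u + 3)(u + 1) / [(6)·(4)]
       = (u^2 + 4u + 3) / (24)

L_2(u) = (1/24)u^2 + (1/6)u + 1/8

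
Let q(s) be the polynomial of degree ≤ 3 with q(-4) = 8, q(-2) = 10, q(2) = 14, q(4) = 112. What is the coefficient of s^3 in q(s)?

Build the Lagrange basis polynomials:
L_0(s) = (s + 2)(s - 2)(s - 4) / [-96] = -(1/96)s^3 + (1/24)s^2 + (1/24)s - 1/6
L_1(s) = (s + 4)(s - 2)(s - 4) / [48] = (1/48)s^3 - (1/24)s^2 - (1/3)s + 2/3
L_2(s) = (s + 4)(s + 2)(s - 4) / [-48] = -(1/48)s^3 - (1/24)s^2 + (1/3)s + 2/3
L_3(s) = (s + 4)(s + 2)(s - 2) / [96] = (1/96)s^3 + (1/24)s^2 - (1/24)s - 1/6
q(s) = 8·L_0 + 10·L_1 + 14·L_2 + 112·L_3
Only the coefficient of s^3 is needed; take it from each L_i and combine:
8·(-1/96) + 10·(1/48) + 14·(-1/48) + 112·(1/96) = 1

1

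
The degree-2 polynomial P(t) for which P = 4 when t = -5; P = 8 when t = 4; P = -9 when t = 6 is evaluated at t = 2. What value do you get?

1831/99

L_0(2) = (-2)·(-4)/[(-9)·(-11)] = 8/99
L_1(2) = (7)·(-4)/[(9)·(-2)] = 14/9
L_2(2) = (7)·(-2)/[(11)·(2)] = -7/11
Sum: 4·(8/99) + 8·(14/9) + (-9)·(-7/11) = 1831/99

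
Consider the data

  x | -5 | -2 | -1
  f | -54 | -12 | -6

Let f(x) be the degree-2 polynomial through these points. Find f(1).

-6

Evaluate each Lagrange basis at x = 1:
L_0(1) = (3)·(2)/[(-3)·(-4)] = 1/2
L_1(1) = (6)·(2)/[(3)·(-1)] = -4
L_2(1) = (6)·(3)/[(4)·(1)] = 9/2
Sum: (-54)·(1/2) + (-12)·(-4) + (-6)·(9/2) = -6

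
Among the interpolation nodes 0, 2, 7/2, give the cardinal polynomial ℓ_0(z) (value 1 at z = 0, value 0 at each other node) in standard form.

ℓ_0(z) = (1/7)z^2 - (11/14)z + 1

ℓ_0(z) = (z - 2)(z - 7/2) / [(-2)·(-7/2)]
       = (z^2 - (11/2)z + 7) / (7)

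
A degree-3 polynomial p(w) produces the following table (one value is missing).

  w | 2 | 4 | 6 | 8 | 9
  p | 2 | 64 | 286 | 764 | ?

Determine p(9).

The 4 known values determine p uniquely (degree ≤ 3).
Evaluate each Lagrange basis at w = 9:
L_0(9) = (5)·(3)·(1)/[(-2)·(-4)·(-6)] = -5/16
L_1(9) = (7)·(3)·(1)/[(2)·(-2)·(-4)] = 21/16
L_2(9) = (7)·(5)·(1)/[(4)·(2)·(-2)] = -35/16
L_3(9) = (7)·(5)·(3)/[(6)·(4)·(2)] = 35/16
Sum: 2·(-5/16) + 64·(21/16) + 286·(-35/16) + 764·(35/16) = 1129

1129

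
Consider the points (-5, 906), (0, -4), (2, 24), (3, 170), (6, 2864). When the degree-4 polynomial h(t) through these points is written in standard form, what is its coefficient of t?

-2

Build the Lagrange basis polynomials:
L_0(t) = t(t - 2)(t - 3)(t - 6) / [3080] = (1/3080)t^4 - (1/280)t^3 + (9/770)t^2 - (9/770)t
L_1(t) = (t + 5)(t - 2)(t - 3)(t - 6) / [-180] = -(1/180)t^4 + (1/30)t^3 + (19/180)t^2 - (4/5)t + 1
L_2(t) = (t + 5)t(t - 3)(t - 6) / [56] = (1/56)t^4 - (1/14)t^3 - (27/56)t^2 + (45/28)t
L_3(t) = (t + 5)t(t - 2)(t - 6) / [-72] = -(1/72)t^4 + (1/24)t^3 + (7/18)t^2 - (5/6)t
L_4(t) = (t + 5)t(t - 2)(t - 3) / [792] = (1/792)t^4 - (19/792)t^2 + (5/132)t
h(t) = 906·L_0 + (-4)·L_1 + 24·L_2 + 170·L_3 + 2864·L_4
Only the coefficient of t is needed; take it from each L_i and combine:
906·(-9/770) + (-4)·(-4/5) + 24·(45/28) + 170·(-5/6) + 2864·(5/132) = -2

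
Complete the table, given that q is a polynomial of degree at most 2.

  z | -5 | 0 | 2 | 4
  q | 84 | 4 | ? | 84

28

The 3 known values determine q uniquely (degree ≤ 2).
L_0(2) = (2)·(-2)/[(-5)·(-9)] = -4/45
L_1(2) = (7)·(-2)/[(5)·(-4)] = 7/10
L_2(2) = (7)·(2)/[(9)·(4)] = 7/18
Sum: 84·(-4/45) + 4·(7/10) + 84·(7/18) = 28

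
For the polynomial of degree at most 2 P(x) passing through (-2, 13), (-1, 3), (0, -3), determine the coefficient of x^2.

Build the Lagrange basis polynomials:
L_0(x) = (x + 1)x / [2] = (1/2)x^2 + (1/2)x
L_1(x) = (x + 2)x / [-1] = -x^2 - 2x
L_2(x) = (x + 2)(x + 1) / [2] = (1/2)x^2 + (3/2)x + 1
P(x) = 13·L_0 + 3·L_1 + (-3)·L_2
Only the coefficient of x^2 is needed; take it from each L_i and combine:
13·(1/2) + 3·(-1) + (-3)·(1/2) = 2

2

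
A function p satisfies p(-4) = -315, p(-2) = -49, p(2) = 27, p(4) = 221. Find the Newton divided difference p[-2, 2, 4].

p[-2,2] = (27 - (-49)) / (2 - (-2)) = 19
p[2,4] = (221 - 27) / (4 - 2) = 97
p[-2,2,4] = (97 - 19) / (4 - (-2)) = 13

13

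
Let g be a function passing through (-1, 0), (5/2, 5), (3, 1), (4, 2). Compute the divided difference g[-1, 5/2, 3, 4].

g[-1,5/2] = (5 - 0) / (5/2 - (-1)) = 10/7
g[5/2,3] = (1 - 5) / (3 - 5/2) = -8
g[3,4] = (2 - 1) / (4 - 3) = 1
g[-1,5/2,3] = (-8 - 10/7) / (3 - (-1)) = -33/14
g[5/2,3,4] = (1 - (-8)) / (4 - 5/2) = 6
g[-1,5/2,3,4] = (6 - (-33/14)) / (4 - (-1)) = 117/70

117/70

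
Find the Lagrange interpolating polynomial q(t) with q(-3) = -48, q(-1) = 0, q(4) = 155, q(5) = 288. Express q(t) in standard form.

q(t) = 2t^3 + t^2 + 2t + 3

L_0(t) = (t + 1)(t - 4)(t - 5) / [-112] = -(1/112)t^3 + (1/14)t^2 - (11/112)t - 5/28
L_1(t) = (t + 3)(t - 4)(t - 5) / [60] = (1/60)t^3 - (1/10)t^2 - (7/60)t + 1
L_2(t) = (t + 3)(t + 1)(t - 5) / [-35] = -(1/35)t^3 + (1/35)t^2 + (17/35)t + 3/7
L_3(t) = (t + 3)(t + 1)(t - 4) / [48] = (1/48)t^3 - (13/48)t - 1/4
q(t) = (-48)·L_0 + 0·L_1 + 155·L_2 + 288·L_3
  (-48)·L_0(t) = (3/7)t^3 - (24/7)t^2 + (33/7)t + 60/7
  0·L_1(t) = 0
  155·L_2(t) = -(31/7)t^3 + (31/7)t^2 + (527/7)t + 465/7
  288·L_3(t) = 6t^3 - 78t - 72
Adding term by term: 2t^3 + t^2 + 2t + 3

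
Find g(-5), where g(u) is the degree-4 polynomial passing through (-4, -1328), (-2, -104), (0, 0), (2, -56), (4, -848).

Evaluate each Lagrange basis at u = -5:
L_0(-5) = (-3)·(-5)·(-7)·(-9)/[(-2)·(-4)·(-6)·(-8)] = 315/128
L_1(-5) = (-1)·(-5)·(-7)·(-9)/[(2)·(-2)·(-4)·(-6)] = -105/32
L_2(-5) = (-1)·(-3)·(-7)·(-9)/[(4)·(2)·(-2)·(-4)] = 189/64
L_3(-5) = (-1)·(-3)·(-5)·(-9)/[(6)·(4)·(2)·(-2)] = -45/32
L_4(-5) = (-1)·(-3)·(-5)·(-7)/[(8)·(6)·(4)·(2)] = 35/128
Sum: (-1328)·(315/128) + (-104)·(-105/32) + 0 + (-56)·(-45/32) + (-848)·(35/128) = -3080

-3080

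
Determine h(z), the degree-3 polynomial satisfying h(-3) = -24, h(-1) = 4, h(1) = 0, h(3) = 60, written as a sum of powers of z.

h(z) = 2z^3 + 2z^2 - 4z

L_0(z) = (z + 1)(z - 1)(z - 3) / [-48] = -(1/48)z^3 + (1/16)z^2 + (1/48)z - 1/16
L_1(z) = (z + 3)(z - 1)(z - 3) / [16] = (1/16)z^3 - (1/16)z^2 - (9/16)z + 9/16
L_2(z) = (z + 3)(z + 1)(z - 3) / [-16] = -(1/16)z^3 - (1/16)z^2 + (9/16)z + 9/16
L_3(z) = (z + 3)(z + 1)(z - 1) / [48] = (1/48)z^3 + (1/16)z^2 - (1/48)z - 1/16
h(z) = (-24)·L_0 + 4·L_1 + 0·L_2 + 60·L_3
  (-24)·L_0(z) = (1/2)z^3 - (3/2)z^2 - (1/2)z + 3/2
  4·L_1(z) = (1/4)z^3 - (1/4)z^2 - (9/4)z + 9/4
  0·L_2(z) = 0
  60·L_3(z) = (5/4)z^3 + (15/4)z^2 - (5/4)z - 15/4
Adding term by term: 2z^3 + 2z^2 - 4z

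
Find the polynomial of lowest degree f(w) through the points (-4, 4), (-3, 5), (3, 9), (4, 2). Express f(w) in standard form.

Build the Lagrange basis polynomials:
L_0(w) = (w + 3)(w - 3)(w - 4) / [-56] = -(1/56)w^3 + (1/14)w^2 + (9/56)w - 9/14
L_1(w) = (w + 4)(w - 3)(w - 4) / [42] = (1/42)w^3 - (1/14)w^2 - (8/21)w + 8/7
L_2(w) = (w + 4)(w + 3)(w - 4) / [-42] = -(1/42)w^3 - (1/14)w^2 + (8/21)w + 8/7
L_3(w) = (w + 4)(w + 3)(w - 3) / [56] = (1/56)w^3 + (1/14)w^2 - (9/56)w - 9/14
f(w) = 4·L_0 + 5·L_1 + 9·L_2 + 2·L_3
  4·L_0(w) = -(1/14)w^3 + (2/7)w^2 + (9/14)w - 18/7
  5·L_1(w) = (5/42)w^3 - (5/14)w^2 - (40/21)w + 40/7
  9·L_2(w) = -(3/14)w^3 - (9/14)w^2 + (24/7)w + 72/7
  2·L_3(w) = (1/28)w^3 + (1/7)w^2 - (9/28)w - 9/7
Adding term by term: -(11/84)w^3 - (4/7)w^2 + (155/84)w + 85/7

f(w) = -(11/84)w^3 - (4/7)w^2 + (155/84)w + 85/7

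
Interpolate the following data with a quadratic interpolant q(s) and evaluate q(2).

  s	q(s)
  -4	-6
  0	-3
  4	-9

-39/8

L_0(2) = (2)·(-2)/[(-4)·(-8)] = -1/8
L_1(2) = (6)·(-2)/[(4)·(-4)] = 3/4
L_2(2) = (6)·(2)/[(8)·(4)] = 3/8
Sum: (-6)·(-1/8) + (-3)·(3/4) + (-9)·(3/8) = -39/8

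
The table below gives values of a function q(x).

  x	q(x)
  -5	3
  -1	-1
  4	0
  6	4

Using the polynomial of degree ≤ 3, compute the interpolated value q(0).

-120/77

L_0(0) = (1)·(-4)·(-6)/[(-4)·(-9)·(-11)] = -2/33
L_1(0) = (5)·(-4)·(-6)/[(4)·(-5)·(-7)] = 6/7
L_2(0) = (5)·(1)·(-6)/[(9)·(5)·(-2)] = 1/3
L_3(0) = (5)·(1)·(-4)/[(11)·(7)·(2)] = -10/77
Sum: 3·(-2/33) + (-1)·(6/7) + 0 + 4·(-10/77) = -120/77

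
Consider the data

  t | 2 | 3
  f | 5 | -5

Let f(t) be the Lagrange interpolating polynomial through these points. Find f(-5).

L_0(-5) = (-8)/[(-1)] = 8
L_1(-5) = (-7)/[(1)] = -7
Sum: 5·(8) + (-5)·(-7) = 75

75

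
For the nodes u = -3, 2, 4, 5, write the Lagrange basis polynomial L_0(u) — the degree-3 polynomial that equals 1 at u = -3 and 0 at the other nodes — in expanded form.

L_0(u) = (u - 2)(u - 4)(u - 5) / [(-5)·(-7)·(-8)]
       = (u^3 - 11u^2 + 38u - 40) / (-280)

L_0(u) = -(1/280)u^3 + (11/280)u^2 - (19/140)u + 1/7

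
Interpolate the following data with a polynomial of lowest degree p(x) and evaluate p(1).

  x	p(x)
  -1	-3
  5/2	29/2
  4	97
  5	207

Evaluate each Lagrange basis at x = 1:
L_0(1) = (-3/2)·(-3)·(-4)/[(-7/2)·(-5)·(-6)] = 6/35
L_1(1) = (2)·(-3)·(-4)/[(7/2)·(-3/2)·(-5/2)] = 64/35
L_2(1) = (2)·(-3/2)·(-4)/[(5)·(3/2)·(-1)] = -8/5
L_3(1) = (2)·(-3/2)·(-3)/[(6)·(5/2)·(1)] = 3/5
Sum: (-3)·(6/35) + 29/2·(64/35) + 97·(-8/5) + 207·(3/5) = -5

-5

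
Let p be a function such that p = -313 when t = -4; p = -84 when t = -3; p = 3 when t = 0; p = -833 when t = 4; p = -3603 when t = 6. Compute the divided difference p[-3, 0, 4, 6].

p[-3,0] = (3 - (-84)) / (0 - (-3)) = 29
p[0,4] = (-833 - 3) / (4 - 0) = -209
p[4,6] = (-3603 - (-833)) / (6 - 4) = -1385
p[-3,0,4] = (-209 - 29) / (4 - (-3)) = -34
p[0,4,6] = (-1385 - (-209)) / (6 - 0) = -196
p[-3,0,4,6] = (-196 - (-34)) / (6 - (-3)) = -18

-18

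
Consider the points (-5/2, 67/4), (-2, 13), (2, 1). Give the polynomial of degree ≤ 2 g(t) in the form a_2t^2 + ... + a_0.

Build the Lagrange basis polynomials:
L_0(t) = (t + 2)(t - 2) / [9/4] = (4/9)t^2 - 16/9
L_1(t) = (t + 5/2)(t - 2) / [-2] = -(1/2)t^2 - (1/4)t + 5/2
L_2(t) = (t + 5/2)(t + 2) / [18] = (1/18)t^2 + (1/4)t + 5/18
g(t) = (67/4)·L_0 + 13·L_1 + 1·L_2
  (67/4)·L_0(t) = (67/9)t^2 - 268/9
  13·L_1(t) = -(13/2)t^2 - (13/4)t + 65/2
  1·L_2(t) = (1/18)t^2 + (1/4)t + 5/18
Adding term by term: t^2 - 3t + 3

g(t) = t^2 - 3t + 3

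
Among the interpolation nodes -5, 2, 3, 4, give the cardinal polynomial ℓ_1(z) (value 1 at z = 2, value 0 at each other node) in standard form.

ℓ_1(z) = (1/14)z^3 - (1/7)z^2 - (23/14)z + 30/7

ℓ_1(z) = (z + 5)(z - 3)(z - 4) / [(7)·(-1)·(-2)]
       = (z^3 - 2z^2 - 23z + 60) / (14)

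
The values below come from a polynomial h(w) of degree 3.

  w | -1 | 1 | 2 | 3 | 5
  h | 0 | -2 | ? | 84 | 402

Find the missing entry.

21

The 4 known values determine h uniquely (degree ≤ 3).
Evaluate each Lagrange basis at w = 2:
L_0(2) = (1)·(-1)·(-3)/[(-2)·(-4)·(-6)] = -1/16
L_1(2) = (3)·(-1)·(-3)/[(2)·(-2)·(-4)] = 9/16
L_2(2) = (3)·(1)·(-3)/[(4)·(2)·(-2)] = 9/16
L_3(2) = (3)·(1)·(-1)/[(6)·(4)·(2)] = -1/16
Sum: 0 + (-2)·(9/16) + 84·(9/16) + 402·(-1/16) = 21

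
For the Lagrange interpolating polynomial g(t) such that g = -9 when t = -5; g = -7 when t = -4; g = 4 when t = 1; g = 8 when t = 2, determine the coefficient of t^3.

4/105

The leading coefficient equals the top divided difference g[-5,-4,1,2].
g[-5,-4] = (-7 - (-9)) / (-4 - (-5)) = 2
g[-4,1] = (4 - (-7)) / (1 - (-4)) = 11/5
g[1,2] = (8 - 4) / (2 - 1) = 4
g[-5,-4,1] = (11/5 - 2) / (1 - (-5)) = 1/30
g[-4,1,2] = (4 - 11/5) / (2 - (-4)) = 3/10
g[-5,-4,1,2] = (3/10 - 1/30) / (2 - (-5)) = 4/105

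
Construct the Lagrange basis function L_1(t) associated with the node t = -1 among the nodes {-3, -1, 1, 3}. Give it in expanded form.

L_1(t) = (1/16)t^3 - (1/16)t^2 - (9/16)t + 9/16

L_1(t) = (t + 3)(t - 1)(t - 3) / [(2)·(-2)·(-4)]
       = (t^3 - t^2 - 9t + 9) / (16)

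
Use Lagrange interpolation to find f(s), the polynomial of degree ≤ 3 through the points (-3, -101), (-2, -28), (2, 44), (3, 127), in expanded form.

L_0(s) = (s + 2)(s - 2)(s - 3) / [-30] = -(1/30)s^3 + (1/10)s^2 + (2/15)s - 2/5
L_1(s) = (s + 3)(s - 2)(s - 3) / [20] = (1/20)s^3 - (1/10)s^2 - (9/20)s + 9/10
L_2(s) = (s + 3)(s + 2)(s - 3) / [-20] = -(1/20)s^3 - (1/10)s^2 + (9/20)s + 9/10
L_3(s) = (s + 3)(s + 2)(s - 2) / [30] = (1/30)s^3 + (1/10)s^2 - (2/15)s - 2/5
f(s) = (-101)·L_0 + (-28)·L_1 + 44·L_2 + 127·L_3
  (-101)·L_0(s) = (101/30)s^3 - (101/10)s^2 - (202/15)s + 202/5
  (-28)·L_1(s) = -(7/5)s^3 + (14/5)s^2 + (63/5)s - 126/5
  44·L_2(s) = -(11/5)s^3 - (22/5)s^2 + (99/5)s + 198/5
  127·L_3(s) = (127/30)s^3 + (127/10)s^2 - (254/15)s - 254/5
Adding term by term: 4s^3 + s^2 + 2s + 4

f(s) = 4s^3 + s^2 + 2s + 4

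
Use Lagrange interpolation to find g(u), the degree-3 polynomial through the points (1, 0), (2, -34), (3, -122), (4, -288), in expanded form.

Build the Lagrange basis polynomials:
L_0(u) = (u - 2)(u - 3)(u - 4) / [-6] = -(1/6)u^3 + (3/2)u^2 - (13/3)u + 4
L_1(u) = (u - 1)(u - 3)(u - 4) / [2] = (1/2)u^3 - 4u^2 + (19/2)u - 6
L_2(u) = (u - 1)(u - 2)(u - 4) / [-2] = -(1/2)u^3 + (7/2)u^2 - 7u + 4
L_3(u) = (u - 1)(u - 2)(u - 3) / [6] = (1/6)u^3 - u^2 + (11/6)u - 1
g(u) = 0·L_0 + (-34)·L_1 + (-122)·L_2 + (-288)·L_3
  0·L_0(u) = 0
  (-34)·L_1(u) = -17u^3 + 136u^2 - 323u + 204
  (-122)·L_2(u) = 61u^3 - 427u^2 + 854u - 488
  (-288)·L_3(u) = -48u^3 + 288u^2 - 528u + 288
Adding term by term: -4u^3 - 3u^2 + 3u + 4

g(u) = -4u^3 - 3u^2 + 3u + 4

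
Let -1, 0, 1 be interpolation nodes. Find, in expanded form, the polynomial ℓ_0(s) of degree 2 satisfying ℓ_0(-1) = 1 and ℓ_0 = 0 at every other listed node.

ℓ_0(s) = s(s - 1) / [(-1)·(-2)]
       = (s^2 - s) / (2)

ℓ_0(s) = (1/2)s^2 - (1/2)s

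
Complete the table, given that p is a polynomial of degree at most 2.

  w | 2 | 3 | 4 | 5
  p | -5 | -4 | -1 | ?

4

The 3 known values determine p uniquely (degree ≤ 2).
L_0(5) = (2)·(1)/[(-1)·(-2)] = 1
L_1(5) = (3)·(1)/[(1)·(-1)] = -3
L_2(5) = (3)·(2)/[(2)·(1)] = 3
Sum: (-5)·(1) + (-4)·(-3) + (-1)·(3) = 4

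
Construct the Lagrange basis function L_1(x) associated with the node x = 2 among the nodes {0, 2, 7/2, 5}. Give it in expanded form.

L_1(x) = (1/9)x^3 - (17/18)x^2 + (35/18)x

L_1(x) = x(x - 7/2)(x - 5) / [(2)·(-3/2)·(-3)]
       = (x^3 - (17/2)x^2 + (35/2)x) / (9)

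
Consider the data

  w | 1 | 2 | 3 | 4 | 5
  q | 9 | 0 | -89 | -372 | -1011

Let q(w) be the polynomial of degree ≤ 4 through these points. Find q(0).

Evaluate each Lagrange basis at w = 0:
L_0(0) = (-2)·(-3)·(-4)·(-5)/[(-1)·(-2)·(-3)·(-4)] = 5
L_1(0) = (-1)·(-3)·(-4)·(-5)/[(1)·(-1)·(-2)·(-3)] = -10
L_2(0) = (-1)·(-2)·(-4)·(-5)/[(2)·(1)·(-1)·(-2)] = 10
L_3(0) = (-1)·(-2)·(-3)·(-5)/[(3)·(2)·(1)·(-1)] = -5
L_4(0) = (-1)·(-2)·(-3)·(-4)/[(4)·(3)·(2)·(1)] = 1
Sum: 9·(5) + 0 + (-89)·(10) + (-372)·(-5) + (-1011)·(1) = 4

4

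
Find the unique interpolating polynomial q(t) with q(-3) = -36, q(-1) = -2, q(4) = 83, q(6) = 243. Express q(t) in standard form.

Build the Lagrange basis polynomials:
L_0(t) = (t + 1)(t - 4)(t - 6) / [-126] = -(1/126)t^3 + (1/14)t^2 - (1/9)t - 4/21
L_1(t) = (t + 3)(t - 4)(t - 6) / [70] = (1/70)t^3 - (1/10)t^2 - (3/35)t + 36/35
L_2(t) = (t + 3)(t + 1)(t - 6) / [-70] = -(1/70)t^3 + (1/35)t^2 + (3/10)t + 9/35
L_3(t) = (t + 3)(t + 1)(t - 4) / [126] = (1/126)t^3 - (13/126)t - 2/21
q(t) = (-36)·L_0 + (-2)·L_1 + 83·L_2 + 243·L_3
  (-36)·L_0(t) = (2/7)t^3 - (18/7)t^2 + 4t + 48/7
  (-2)·L_1(t) = -(1/35)t^3 + (1/5)t^2 + (6/35)t - 72/35
  83·L_2(t) = -(83/70)t^3 + (83/35)t^2 + (249/10)t + 747/35
  243·L_3(t) = (27/14)t^3 - (351/14)t - 162/7
Adding term by term: t^3 + 4t + 3

q(t) = t^3 + 4t + 3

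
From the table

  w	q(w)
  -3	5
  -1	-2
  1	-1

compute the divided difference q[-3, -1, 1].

1

q[-3,-1] = (-2 - 5) / (-1 - (-3)) = -7/2
q[-1,1] = (-1 - (-2)) / (1 - (-1)) = 1/2
q[-3,-1,1] = (1/2 - (-7/2)) / (1 - (-3)) = 1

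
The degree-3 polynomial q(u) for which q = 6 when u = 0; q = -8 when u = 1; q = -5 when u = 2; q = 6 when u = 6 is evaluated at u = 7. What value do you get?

-137/4

Evaluate each Lagrange basis at u = 7:
L_0(7) = (6)·(5)·(1)/[(-1)·(-2)·(-6)] = -5/2
L_1(7) = (7)·(5)·(1)/[(1)·(-1)·(-5)] = 7
L_2(7) = (7)·(6)·(1)/[(2)·(1)·(-4)] = -21/4
L_3(7) = (7)·(6)·(5)/[(6)·(5)·(4)] = 7/4
Sum: 6·(-5/2) + (-8)·(7) + (-5)·(-21/4) + 6·(7/4) = -137/4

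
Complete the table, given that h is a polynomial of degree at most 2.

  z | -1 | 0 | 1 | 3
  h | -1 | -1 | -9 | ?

-49

The 3 known values determine h uniquely (degree ≤ 2).
L_0(3) = (3)·(2)/[(-1)·(-2)] = 3
L_1(3) = (4)·(2)/[(1)·(-1)] = -8
L_2(3) = (4)·(3)/[(2)·(1)] = 6
Sum: (-1)·(3) + (-1)·(-8) + (-9)·(6) = -49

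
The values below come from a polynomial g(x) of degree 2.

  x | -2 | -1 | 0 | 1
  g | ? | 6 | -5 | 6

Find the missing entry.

39

The 3 known values determine g uniquely (degree ≤ 2).
Evaluate each Lagrange basis at x = -2:
L_0(-2) = (-2)·(-3)/[(-1)·(-2)] = 3
L_1(-2) = (-1)·(-3)/[(1)·(-1)] = -3
L_2(-2) = (-1)·(-2)/[(2)·(1)] = 1
Sum: 6·(3) + (-5)·(-3) + 6·(1) = 39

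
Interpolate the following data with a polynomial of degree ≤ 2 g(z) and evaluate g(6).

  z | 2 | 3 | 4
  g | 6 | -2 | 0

Evaluate each Lagrange basis at z = 6:
L_0(6) = (3)·(2)/[(-1)·(-2)] = 3
L_1(6) = (4)·(2)/[(1)·(-1)] = -8
L_2(6) = (4)·(3)/[(2)·(1)] = 6
Sum: 6·(3) + (-2)·(-8) + 0 = 34

34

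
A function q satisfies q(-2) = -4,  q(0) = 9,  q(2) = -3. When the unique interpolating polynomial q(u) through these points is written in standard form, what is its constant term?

9

Build the Lagrange basis polynomials:
L_0(u) = u(u - 2) / [8] = (1/8)u^2 - (1/4)u
L_1(u) = (u + 2)(u - 2) / [-4] = -(1/4)u^2 + 1
L_2(u) = (u + 2)u / [8] = (1/8)u^2 + (1/4)u
q(u) = (-4)·L_0 + 9·L_1 + (-3)·L_2
Only the constant term is needed; take it from each L_i and combine:
(-4)·(0) + 9·(1) + (-3)·(0) = 9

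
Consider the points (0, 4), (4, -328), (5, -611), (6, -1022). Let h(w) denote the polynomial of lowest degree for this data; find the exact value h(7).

-1585

Evaluate each Lagrange basis at w = 7:
L_0(7) = (3)·(2)·(1)/[(-4)·(-5)·(-6)] = -1/20
L_1(7) = (7)·(2)·(1)/[(4)·(-1)·(-2)] = 7/4
L_2(7) = (7)·(3)·(1)/[(5)·(1)·(-1)] = -21/5
L_3(7) = (7)·(3)·(2)/[(6)·(2)·(1)] = 7/2
Sum: 4·(-1/20) + (-328)·(7/4) + (-611)·(-21/5) + (-1022)·(7/2) = -1585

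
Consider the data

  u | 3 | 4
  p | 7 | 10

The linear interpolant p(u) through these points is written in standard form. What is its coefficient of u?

Build the Lagrange basis polynomials:
L_0(u) = (u - 4) / [-1] = -u + 4
L_1(u) = (u - 3) / [1] = u - 3
p(u) = 7·L_0 + 10·L_1
Only the coefficient of u is needed; take it from each L_i and combine:
7·(-1) + 10·(1) = 3

3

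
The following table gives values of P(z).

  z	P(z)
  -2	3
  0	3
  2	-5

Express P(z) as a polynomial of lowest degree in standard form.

P(z) = -z^2 - 2z + 3

L_0(z) = z(z - 2) / [8] = (1/8)z^2 - (1/4)z
L_1(z) = (z + 2)(z - 2) / [-4] = -(1/4)z^2 + 1
L_2(z) = (z + 2)z / [8] = (1/8)z^2 + (1/4)z
P(z) = 3·L_0 + 3·L_1 + (-5)·L_2
  3·L_0(z) = (3/8)z^2 - (3/4)z
  3·L_1(z) = -(3/4)z^2 + 3
  (-5)·L_2(z) = -(5/8)z^2 - (5/4)z
Adding term by term: -z^2 - 2z + 3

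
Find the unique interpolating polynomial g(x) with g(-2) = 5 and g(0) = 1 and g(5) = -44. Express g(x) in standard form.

g(x) = -x^2 - 4x + 1

Newton's divided differences:
g[-2,0] = (1 - 5) / (0 - (-2)) = -2
g[0,5] = (-44 - 1) / (5 - 0) = -9
g[-2,0,5] = (-9 - (-2)) / (5 - (-2)) = -1
g(x) = 5 + (-2)·(x + 2) + (-1)·(x + 2)x
Expanding: g(x) = -x^2 - 4x + 1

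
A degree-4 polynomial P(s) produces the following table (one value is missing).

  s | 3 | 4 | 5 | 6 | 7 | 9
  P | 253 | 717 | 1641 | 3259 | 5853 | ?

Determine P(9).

The 5 known values determine P uniquely (degree ≤ 4).
L_0(9) = (5)·(4)·(3)·(2)/[(-1)·(-2)·(-3)·(-4)] = 5
L_1(9) = (6)·(4)·(3)·(2)/[(1)·(-1)·(-2)·(-3)] = -24
L_2(9) = (6)·(5)·(3)·(2)/[(2)·(1)·(-1)·(-2)] = 45
L_3(9) = (6)·(5)·(4)·(2)/[(3)·(2)·(1)·(-1)] = -40
L_4(9) = (6)·(5)·(4)·(3)/[(4)·(3)·(2)·(1)] = 15
Sum: 253·(5) + 717·(-24) + 1641·(45) + 3259·(-40) + 5853·(15) = 15337

15337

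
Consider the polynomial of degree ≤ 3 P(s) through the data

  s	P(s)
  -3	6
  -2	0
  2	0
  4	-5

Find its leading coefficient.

Build the Lagrange basis polynomials:
L_0(s) = (s + 2)(s - 2)(s - 4) / [-35] = -(1/35)s^3 + (4/35)s^2 + (4/35)s - 16/35
L_1(s) = (s + 3)(s - 2)(s - 4) / [24] = (1/24)s^3 - (1/8)s^2 - (5/12)s + 1
L_2(s) = (s + 3)(s + 2)(s - 4) / [-40] = -(1/40)s^3 - (1/40)s^2 + (7/20)s + 3/5
L_3(s) = (s + 3)(s + 2)(s - 2) / [84] = (1/84)s^3 + (1/28)s^2 - (1/21)s - 1/7
P(s) = 6·L_0 + 0·L_1 + 0·L_2 + (-5)·L_3
Only the coefficient of s^3 is needed; take it from each L_i and combine:
6·(-1/35) + 0·(1/24) + 0·(-1/40) + (-5)·(1/84) = -97/420

-97/420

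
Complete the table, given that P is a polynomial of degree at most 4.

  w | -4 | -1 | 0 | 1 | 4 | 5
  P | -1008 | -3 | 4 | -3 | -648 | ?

-1611

The 5 known values determine P uniquely (degree ≤ 4).
Evaluate each Lagrange basis at w = 5:
L_0(5) = (6)·(5)·(4)·(1)/[(-3)·(-4)·(-5)·(-8)] = 1/4
L_1(5) = (9)·(5)·(4)·(1)/[(3)·(-1)·(-2)·(-5)] = -6
L_2(5) = (9)·(6)·(4)·(1)/[(4)·(1)·(-1)·(-4)] = 27/2
L_3(5) = (9)·(6)·(5)·(1)/[(5)·(2)·(1)·(-3)] = -9
L_4(5) = (9)·(6)·(5)·(4)/[(8)·(5)·(4)·(3)] = 9/4
Sum: (-1008)·(1/4) + (-3)·(-6) + 4·(27/2) + (-3)·(-9) + (-648)·(9/4) = -1611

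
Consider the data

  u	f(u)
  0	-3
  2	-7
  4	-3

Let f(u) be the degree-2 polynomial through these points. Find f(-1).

L_0(-1) = (-3)·(-5)/[(-2)·(-4)] = 15/8
L_1(-1) = (-1)·(-5)/[(2)·(-2)] = -5/4
L_2(-1) = (-1)·(-3)/[(4)·(2)] = 3/8
Sum: (-3)·(15/8) + (-7)·(-5/4) + (-3)·(3/8) = 2

2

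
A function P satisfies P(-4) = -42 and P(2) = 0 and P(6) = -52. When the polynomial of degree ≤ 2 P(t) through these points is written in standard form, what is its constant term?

2

Build the Lagrange basis polynomials:
L_0(t) = (t - 2)(t - 6) / [60] = (1/60)t^2 - (2/15)t + 1/5
L_1(t) = (t + 4)(t - 6) / [-24] = -(1/24)t^2 + (1/12)t + 1
L_2(t) = (t + 4)(t - 2) / [40] = (1/40)t^2 + (1/20)t - 1/5
P(t) = (-42)·L_0 + 0·L_1 + (-52)·L_2
Only the constant term is needed; take it from each L_i and combine:
(-42)·(1/5) + 0·(1) + (-52)·(-1/5) = 2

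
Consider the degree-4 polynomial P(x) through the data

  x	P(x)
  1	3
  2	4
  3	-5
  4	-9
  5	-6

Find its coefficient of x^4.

L_0(x) = (x - 2)(x - 3)(x - 4)(x - 5) / [24] = (1/24)x^4 - (7/12)x^3 + (71/24)x^2 - (77/12)x + 5
L_1(x) = (x - 1)(x - 3)(x - 4)(x - 5) / [-6] = -(1/6)x^4 + (13/6)x^3 - (59/6)x^2 + (107/6)x - 10
L_2(x) = (x - 1)(x - 2)(x - 4)(x - 5) / [4] = (1/4)x^4 - 3x^3 + (49/4)x^2 - (39/2)x + 10
L_3(x) = (x - 1)(x - 2)(x - 3)(x - 5) / [-6] = -(1/6)x^4 + (11/6)x^3 - (41/6)x^2 + (61/6)x - 5
L_4(x) = (x - 1)(x - 2)(x - 3)(x - 4) / [24] = (1/24)x^4 - (5/12)x^3 + (35/24)x^2 - (25/12)x + 1
P(x) = 3·L_0 + 4·L_1 + (-5)·L_2 + (-9)·L_3 + (-6)·L_4
Only the coefficient of x^4 is needed; take it from each L_i and combine:
3·(1/24) + 4·(-1/6) + (-5)·(1/4) + (-9)·(-1/6) + (-6)·(1/24) = -13/24

-13/24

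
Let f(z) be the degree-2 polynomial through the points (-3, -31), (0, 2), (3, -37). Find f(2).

Using Newton's divided-difference form:
f[-3,0] = (2 - (-31)) / (0 - (-3)) = 11
f[0,3] = (-37 - 2) / (3 - 0) = -13
f[-3,0,3] = (-13 - 11) / (3 - (-3)) = -4
f(2) = -31 + 11·(5) + (-4)·(5)·(2) = -16

-16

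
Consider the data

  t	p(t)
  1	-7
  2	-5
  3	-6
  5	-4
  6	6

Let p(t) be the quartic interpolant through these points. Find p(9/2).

Evaluate each Lagrange basis at t = 9/2:
L_0(9/2) = (5/2)·(3/2)·(-1/2)·(-3/2)/[(-1)·(-2)·(-4)·(-5)] = 9/128
L_1(9/2) = (7/2)·(3/2)·(-1/2)·(-3/2)/[(1)·(-1)·(-3)·(-4)] = -21/64
L_2(9/2) = (7/2)·(5/2)·(-1/2)·(-3/2)/[(2)·(1)·(-2)·(-3)] = 35/64
L_3(9/2) = (7/2)·(5/2)·(3/2)·(-3/2)/[(4)·(3)·(2)·(-1)] = 105/128
L_4(9/2) = (7/2)·(5/2)·(3/2)·(-1/2)/[(5)·(4)·(3)·(1)] = -7/64
Sum: (-7)·(9/128) + (-5)·(-21/64) + (-6)·(35/64) + (-4)·(105/128) + 6·(-7/64) = -777/128

-777/128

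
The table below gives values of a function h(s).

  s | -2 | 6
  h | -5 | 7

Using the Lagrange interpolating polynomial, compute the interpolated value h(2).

1

Evaluate each Lagrange basis at s = 2:
L_0(2) = (-4)/[(-8)] = 1/2
L_1(2) = (4)/[(8)] = 1/2
Sum: (-5)·(1/2) + 7·(1/2) = 1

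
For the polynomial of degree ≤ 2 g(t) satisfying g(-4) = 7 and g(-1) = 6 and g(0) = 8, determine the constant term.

8

Build the Lagrange basis polynomials:
L_0(t) = (t + 1)t / [12] = (1/12)t^2 + (1/12)t
L_1(t) = (t + 4)t / [-3] = -(1/3)t^2 - (4/3)t
L_2(t) = (t + 4)(t + 1) / [4] = (1/4)t^2 + (5/4)t + 1
g(t) = 7·L_0 + 6·L_1 + 8·L_2
Only the constant term is needed; take it from each L_i and combine:
7·(0) + 6·(0) + 8·(1) = 8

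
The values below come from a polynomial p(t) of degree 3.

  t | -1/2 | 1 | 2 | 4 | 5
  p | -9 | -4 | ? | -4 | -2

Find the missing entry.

-361/99

The 4 known values determine p uniquely (degree ≤ 3).
Evaluate each Lagrange basis at t = 2:
L_0(2) = (1)·(-2)·(-3)/[(-3/2)·(-9/2)·(-11/2)] = -16/99
L_1(2) = (5/2)·(-2)·(-3)/[(3/2)·(-3)·(-4)] = 5/6
L_2(2) = (5/2)·(1)·(-3)/[(9/2)·(3)·(-1)] = 5/9
L_3(2) = (5/2)·(1)·(-2)/[(11/2)·(4)·(1)] = -5/22
Sum: (-9)·(-16/99) + (-4)·(5/6) + (-4)·(5/9) + (-2)·(-5/22) = -361/99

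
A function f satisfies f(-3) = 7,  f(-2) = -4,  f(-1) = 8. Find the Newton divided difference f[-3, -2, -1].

23/2

f[-3,-2] = (-4 - 7) / (-2 - (-3)) = -11
f[-2,-1] = (8 - (-4)) / (-1 - (-2)) = 12
f[-3,-2,-1] = (12 - (-11)) / (-1 - (-3)) = 23/2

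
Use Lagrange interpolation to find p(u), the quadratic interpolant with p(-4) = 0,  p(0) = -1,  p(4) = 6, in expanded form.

L_0(u) = u(u - 4) / [32] = (1/32)u^2 - (1/8)u
L_1(u) = (u + 4)(u - 4) / [-16] = -(1/16)u^2 + 1
L_2(u) = (u + 4)u / [32] = (1/32)u^2 + (1/8)u
p(u) = 0·L_0 + (-1)·L_1 + 6·L_2
  0·L_0(u) = 0
  (-1)·L_1(u) = (1/16)u^2 - 1
  6·L_2(u) = (3/16)u^2 + (3/4)u
Adding term by term: (1/4)u^2 + (3/4)u - 1

p(u) = (1/4)u^2 + (3/4)u - 1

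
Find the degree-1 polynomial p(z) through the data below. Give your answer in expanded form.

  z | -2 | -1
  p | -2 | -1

p(z) = z

Build the Lagrange basis polynomials:
L_0(z) = (z + 1) / [-1] = -z - 1
L_1(z) = (z + 2) / [1] = z + 2
p(z) = (-2)·L_0 + (-1)·L_1
  (-2)·L_0(z) = 2z + 2
  (-1)·L_1(z) = -z - 2
Adding term by term: z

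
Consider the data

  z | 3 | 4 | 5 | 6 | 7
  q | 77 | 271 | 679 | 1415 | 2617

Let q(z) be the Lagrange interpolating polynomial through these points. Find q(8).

4447

L_0(8) = (4)·(3)·(2)·(1)/[(-1)·(-2)·(-3)·(-4)] = 1
L_1(8) = (5)·(3)·(2)·(1)/[(1)·(-1)·(-2)·(-3)] = -5
L_2(8) = (5)·(4)·(2)·(1)/[(2)·(1)·(-1)·(-2)] = 10
L_3(8) = (5)·(4)·(3)·(1)/[(3)·(2)·(1)·(-1)] = -10
L_4(8) = (5)·(4)·(3)·(2)/[(4)·(3)·(2)·(1)] = 5
Sum: 77·(1) + 271·(-5) + 679·(10) + 1415·(-10) + 2617·(5) = 4447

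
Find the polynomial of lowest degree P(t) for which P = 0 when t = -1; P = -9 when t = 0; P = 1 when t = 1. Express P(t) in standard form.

Build the Lagrange basis polynomials:
L_0(t) = t(t - 1) / [2] = (1/2)t^2 - (1/2)t
L_1(t) = (t + 1)(t - 1) / [-1] = -t^2 + 1
L_2(t) = (t + 1)t / [2] = (1/2)t^2 + (1/2)t
P(t) = 0·L_0 + (-9)·L_1 + 1·L_2
  0·L_0(t) = 0
  (-9)·L_1(t) = 9t^2 - 9
  1·L_2(t) = (1/2)t^2 + (1/2)t
Adding term by term: (19/2)t^2 + (1/2)t - 9

P(t) = (19/2)t^2 + (1/2)t - 9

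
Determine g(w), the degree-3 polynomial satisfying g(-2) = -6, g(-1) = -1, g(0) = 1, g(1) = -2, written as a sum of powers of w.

g(w) = -(1/3)w^3 - (5/2)w^2 - (1/6)w + 1

Build the Lagrange basis polynomials:
L_0(w) = (w + 1)w(w - 1) / [-6] = -(1/6)w^3 + (1/6)w
L_1(w) = (w + 2)w(w - 1) / [2] = (1/2)w^3 + (1/2)w^2 - w
L_2(w) = (w + 2)(w + 1)(w - 1) / [-2] = -(1/2)w^3 - w^2 + (1/2)w + 1
L_3(w) = (w + 2)(w + 1)w / [6] = (1/6)w^3 + (1/2)w^2 + (1/3)w
g(w) = (-6)·L_0 + (-1)·L_1 + 1·L_2 + (-2)·L_3
  (-6)·L_0(w) = w^3 - w
  (-1)·L_1(w) = -(1/2)w^3 - (1/2)w^2 + w
  1·L_2(w) = -(1/2)w^3 - w^2 + (1/2)w + 1
  (-2)·L_3(w) = -(1/3)w^3 - w^2 - (2/3)w
Adding term by term: -(1/3)w^3 - (5/2)w^2 - (1/6)w + 1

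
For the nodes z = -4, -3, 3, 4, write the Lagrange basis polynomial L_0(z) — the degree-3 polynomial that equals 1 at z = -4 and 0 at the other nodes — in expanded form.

L_0(z) = -(1/56)z^3 + (1/14)z^2 + (9/56)z - 9/14

L_0(z) = (z + 3)(z - 3)(z - 4) / [(-1)·(-7)·(-8)]
       = (z^3 - 4z^2 - 9z + 36) / (-56)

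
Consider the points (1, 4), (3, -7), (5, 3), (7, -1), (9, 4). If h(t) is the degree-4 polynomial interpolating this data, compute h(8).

Evaluate each Lagrange basis at t = 8:
L_0(8) = (5)·(3)·(1)·(-1)/[(-2)·(-4)·(-6)·(-8)] = -5/128
L_1(8) = (7)·(3)·(1)·(-1)/[(2)·(-2)·(-4)·(-6)] = 7/32
L_2(8) = (7)·(5)·(1)·(-1)/[(4)·(2)·(-2)·(-4)] = -35/64
L_3(8) = (7)·(5)·(3)·(-1)/[(6)·(4)·(2)·(-2)] = 35/32
L_4(8) = (7)·(5)·(3)·(1)/[(8)·(6)·(4)·(2)] = 35/128
Sum: 4·(-5/128) + (-7)·(7/32) + 3·(-35/64) + (-1)·(35/32) + 4·(35/128) = -213/64

-213/64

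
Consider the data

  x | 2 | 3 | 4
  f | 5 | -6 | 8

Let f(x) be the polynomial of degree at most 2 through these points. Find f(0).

102

Using Newton's divided-difference form:
f[2,3] = (-6 - 5) / (3 - 2) = -11
f[3,4] = (8 - (-6)) / (4 - 3) = 14
f[2,3,4] = (14 - (-11)) / (4 - 2) = 25/2
f(0) = 5 + (-11)·(-2) + (25/2)·(-2)·(-3) = 102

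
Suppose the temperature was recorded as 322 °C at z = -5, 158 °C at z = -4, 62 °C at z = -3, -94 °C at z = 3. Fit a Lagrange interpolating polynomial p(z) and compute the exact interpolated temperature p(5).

L_0(5) = (9)·(8)·(2)/[(-1)·(-2)·(-8)] = -9
L_1(5) = (10)·(8)·(2)/[(1)·(-1)·(-7)] = 160/7
L_2(5) = (10)·(9)·(2)/[(2)·(1)·(-6)] = -15
L_3(5) = (10)·(9)·(8)/[(8)·(7)·(6)] = 15/7
Sum: 322·(-9) + 158·(160/7) + 62·(-15) + (-94)·(15/7) = -418

-418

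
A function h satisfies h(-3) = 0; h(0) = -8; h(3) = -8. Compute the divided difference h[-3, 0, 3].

4/9

h[-3,0] = (-8 - 0) / (0 - (-3)) = -8/3
h[0,3] = (-8 - (-8)) / (3 - 0) = 0
h[-3,0,3] = (0 - (-8/3)) / (3 - (-3)) = 4/9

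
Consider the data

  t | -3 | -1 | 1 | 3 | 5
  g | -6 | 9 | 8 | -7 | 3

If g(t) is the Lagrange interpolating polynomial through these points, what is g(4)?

-1153/128

Evaluate each Lagrange basis at t = 4:
L_0(4) = (5)·(3)·(1)·(-1)/[(-2)·(-4)·(-6)·(-8)] = -5/128
L_1(4) = (7)·(3)·(1)·(-1)/[(2)·(-2)·(-4)·(-6)] = 7/32
L_2(4) = (7)·(5)·(1)·(-1)/[(4)·(2)·(-2)·(-4)] = -35/64
L_3(4) = (7)·(5)·(3)·(-1)/[(6)·(4)·(2)·(-2)] = 35/32
L_4(4) = (7)·(5)·(3)·(1)/[(8)·(6)·(4)·(2)] = 35/128
Sum: (-6)·(-5/128) + 9·(7/32) + 8·(-35/64) + (-7)·(35/32) + 3·(35/128) = -1153/128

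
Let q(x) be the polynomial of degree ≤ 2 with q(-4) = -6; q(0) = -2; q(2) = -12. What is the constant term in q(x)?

L_0(x) = x(x - 2) / [24] = (1/24)x^2 - (1/12)x
L_1(x) = (x + 4)(x - 2) / [-8] = -(1/8)x^2 - (1/4)x + 1
L_2(x) = (x + 4)x / [12] = (1/12)x^2 + (1/3)x
q(x) = (-6)·L_0 + (-2)·L_1 + (-12)·L_2
Only the constant term is needed; take it from each L_i and combine:
(-6)·(0) + (-2)·(1) + (-12)·(0) = -2

-2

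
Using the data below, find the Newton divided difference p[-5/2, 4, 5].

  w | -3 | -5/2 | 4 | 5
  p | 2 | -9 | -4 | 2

136/195

p[-5/2,4] = (-4 - (-9)) / (4 - (-5/2)) = 10/13
p[4,5] = (2 - (-4)) / (5 - 4) = 6
p[-5/2,4,5] = (6 - 10/13) / (5 - (-5/2)) = 136/195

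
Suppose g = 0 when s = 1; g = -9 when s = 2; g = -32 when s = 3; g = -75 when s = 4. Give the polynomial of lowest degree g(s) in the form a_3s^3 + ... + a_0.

g(s) = -s^3 - s^2 + s + 1

Build the Lagrange basis polynomials:
L_0(s) = (s - 2)(s - 3)(s - 4) / [-6] = -(1/6)s^3 + (3/2)s^2 - (13/3)s + 4
L_1(s) = (s - 1)(s - 3)(s - 4) / [2] = (1/2)s^3 - 4s^2 + (19/2)s - 6
L_2(s) = (s - 1)(s - 2)(s - 4) / [-2] = -(1/2)s^3 + (7/2)s^2 - 7s + 4
L_3(s) = (s - 1)(s - 2)(s - 3) / [6] = (1/6)s^3 - s^2 + (11/6)s - 1
g(s) = 0·L_0 + (-9)·L_1 + (-32)·L_2 + (-75)·L_3
  0·L_0(s) = 0
  (-9)·L_1(s) = -(9/2)s^3 + 36s^2 - (171/2)s + 54
  (-32)·L_2(s) = 16s^3 - 112s^2 + 224s - 128
  (-75)·L_3(s) = -(25/2)s^3 + 75s^2 - (275/2)s + 75
Adding term by term: -s^3 - s^2 + s + 1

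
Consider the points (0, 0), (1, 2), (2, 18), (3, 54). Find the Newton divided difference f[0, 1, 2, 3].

f[0,1] = (2 - 0) / (1 - 0) = 2
f[1,2] = (18 - 2) / (2 - 1) = 16
f[2,3] = (54 - 18) / (3 - 2) = 36
f[0,1,2] = (16 - 2) / (2 - 0) = 7
f[1,2,3] = (36 - 16) / (3 - 1) = 10
f[0,1,2,3] = (10 - 7) / (3 - 0) = 1

1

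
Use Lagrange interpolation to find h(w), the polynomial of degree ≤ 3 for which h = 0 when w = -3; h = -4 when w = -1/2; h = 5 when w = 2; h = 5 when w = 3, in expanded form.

h(w) = -(181/525)w^3 + (183/350)w^2 + (4133/1050)w - 386/175

Build the Lagrange basis polynomials:
L_0(w) = (w + 1/2)(w - 2)(w - 3) / [-75] = -(1/75)w^3 + (3/50)w^2 - (7/150)w - 1/25
L_1(w) = (w + 3)(w - 2)(w - 3) / [175/8] = (8/175)w^3 - (16/175)w^2 - (72/175)w + 144/175
L_2(w) = (w + 3)(w + 1/2)(w - 3) / [-25/2] = -(2/25)w^3 - (1/25)w^2 + (18/25)w + 9/25
L_3(w) = (w + 3)(w + 1/2)(w - 2) / [21] = (1/21)w^3 + (1/14)w^2 - (11/42)w - 1/7
h(w) = 0·L_0 + (-4)·L_1 + 5·L_2 + 5·L_3
  0·L_0(w) = 0
  (-4)·L_1(w) = -(32/175)w^3 + (64/175)w^2 + (288/175)w - 576/175
  5·L_2(w) = -(2/5)w^3 - (1/5)w^2 + (18/5)w + 9/5
  5·L_3(w) = (5/21)w^3 + (5/14)w^2 - (55/42)w - 5/7
Adding term by term: -(181/525)w^3 + (183/350)w^2 + (4133/1050)w - 386/175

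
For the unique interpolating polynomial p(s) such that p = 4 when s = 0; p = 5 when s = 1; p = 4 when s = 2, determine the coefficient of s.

Build the Lagrange basis polynomials:
L_0(s) = (s - 1)(s - 2) / [2] = (1/2)s^2 - (3/2)s + 1
L_1(s) = s(s - 2) / [-1] = -s^2 + 2s
L_2(s) = s(s - 1) / [2] = (1/2)s^2 - (1/2)s
p(s) = 4·L_0 + 5·L_1 + 4·L_2
Only the coefficient of s is needed; take it from each L_i and combine:
4·(-3/2) + 5·(2) + 4·(-1/2) = 2

2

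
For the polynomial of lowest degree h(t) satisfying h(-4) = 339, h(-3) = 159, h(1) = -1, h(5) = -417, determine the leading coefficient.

-4

Build the Lagrange basis polynomials:
L_0(t) = (t + 3)(t - 1)(t - 5) / [-45] = -(1/45)t^3 + (1/15)t^2 + (13/45)t - 1/3
L_1(t) = (t + 4)(t - 1)(t - 5) / [32] = (1/32)t^3 - (1/16)t^2 - (19/32)t + 5/8
L_2(t) = (t + 4)(t + 3)(t - 5) / [-80] = -(1/80)t^3 - (1/40)t^2 + (23/80)t + 3/4
L_3(t) = (t + 4)(t + 3)(t - 1) / [288] = (1/288)t^3 + (1/48)t^2 + (5/288)t - 1/24
h(t) = 339·L_0 + 159·L_1 + (-1)·L_2 + (-417)·L_3
Only the coefficient of t^3 is needed; take it from each L_i and combine:
339·(-1/45) + 159·(1/32) + (-1)·(-1/80) + (-417)·(1/288) = -4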